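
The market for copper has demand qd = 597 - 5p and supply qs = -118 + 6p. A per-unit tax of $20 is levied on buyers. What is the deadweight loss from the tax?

Pre-tax equilibrium: p* = 65, q* = 272.
Tax on buyers shifts demand to qd = 597 − 5(p + 20) = 497 - 5p.
497 - 5p = -118 + 6p gives seller price ps = 615/11; buyers pay pb = 615/11 + 20 = 835/11.
New quantity: q = 597 − 5(835/11) = 2392/11.
DWL = ½ × 20 × (272 − 2392/11) = 6000/11.

Deadweight loss = 6000/11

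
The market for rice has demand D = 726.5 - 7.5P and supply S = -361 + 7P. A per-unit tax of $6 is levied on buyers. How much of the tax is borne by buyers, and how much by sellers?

Buyers bear 84/29, sellers bear 90/29

Pre-tax equilibrium: P* = 75, Q* = 164.
Tax on buyers shifts demand to D = 726.5 − 7.5(P + 6) = 681.5 - 7.5P.
681.5 - 7.5P = -361 + 7P gives seller price Ps = 2085/29; buyers pay Pb = 2085/29 + 6 = 2259/29.
New quantity: Q = 726.5 − 7.5(2259/29) = 4126/29.
Buyer burden = 2259/29 − 75 = 84/29; seller burden = 75 − 2085/29 = 90/29.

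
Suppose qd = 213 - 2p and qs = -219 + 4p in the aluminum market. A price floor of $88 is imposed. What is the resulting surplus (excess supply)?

Equilibrium price would be p* = 72, so the floor at 88 binds.
At p = 88: qd = 37, qs = 133.
Surplus = 133 − 37 = 96.

Surplus = 96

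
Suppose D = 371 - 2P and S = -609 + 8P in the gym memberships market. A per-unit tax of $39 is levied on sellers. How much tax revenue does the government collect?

Tax revenue = 4391.4

Pre-tax equilibrium: P* = 98, Q* = 175.
Tax on sellers shifts supply to S = -609 + 8(P − 39) = -921 + 8P.
371 - 2P = -921 + 8P gives buyer price Pb = 129.2; sellers receive Ps = 129.2 − 39 = 90.2.
New quantity: Q = 371 − 2(129.2) = 112.6.
Revenue = 39 × 112.6 = 4391.4.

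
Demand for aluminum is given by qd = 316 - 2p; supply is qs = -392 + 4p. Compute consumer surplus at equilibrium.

Equilibrium: 316 - 2p = -392 + 4p gives p* = 118, q* = 80.
Demand choke price (qd = 0): p = 158.
CS = ½(158 − 118)(80) = 1600.

Consumer surplus = 1600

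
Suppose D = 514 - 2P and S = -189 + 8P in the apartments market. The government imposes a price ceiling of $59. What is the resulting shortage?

Shortage = 113

Equilibrium price would be P* = 70.3, so the ceiling at 59 binds.
At P = 59: D = 514 − 2(59) = 396, S = -189 + 8(59) = 283.
Shortage = 396 − 283 = 113.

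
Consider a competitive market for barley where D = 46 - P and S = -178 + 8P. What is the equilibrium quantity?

Q* = 190/9

Set D = S: 46 - P = -178 + 8P.
224 = 9P, so P* = 224/9.
Q* = 46 − 1(224/9) = 190/9.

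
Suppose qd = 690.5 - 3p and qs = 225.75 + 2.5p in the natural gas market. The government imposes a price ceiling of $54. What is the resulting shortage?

Shortage = 167.75

Equilibrium price would be p* = 84.5, so the ceiling at 54 binds.
At p = 54: qd = 690.5 − 3(54) = 528.5, qs = 225.75 + 2.5(54) = 360.75.
Shortage = 528.5 − 360.75 = 167.75.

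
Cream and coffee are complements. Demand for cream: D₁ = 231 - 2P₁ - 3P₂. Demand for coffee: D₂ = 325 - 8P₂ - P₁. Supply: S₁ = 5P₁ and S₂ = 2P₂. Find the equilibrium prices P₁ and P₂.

P₁ = 1335/67, P₂ = 2044/67

Market 1: 231 - 2P₁ - 3P₂ = 5P₁ → 7P₁ + 3P₂ = 231.
Market 2: 10P₂ + P₁ = 325.
Eliminating P₂: 10×(1) − 3×(2) gives 67P₁ = 1335, so P₁ = 1335/67.
Back-substitute into (2): P₂ = (325 − 1×1335/67) / 10 = 2044/67.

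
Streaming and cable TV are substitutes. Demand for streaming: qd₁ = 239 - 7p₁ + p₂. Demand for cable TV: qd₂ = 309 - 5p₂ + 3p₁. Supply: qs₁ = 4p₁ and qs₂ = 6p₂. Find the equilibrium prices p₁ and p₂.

p₁ = 1469/59, p₂ = 2058/59

Market 1: 239 - 7p₁ + p₂ = 4p₁ → 11p₁ - p₂ = 239.
Market 2: 11p₂ - 3p₁ = 309.
Eliminating p₂: 11×(1) + 1×(2) gives 118p₁ = 2938, so p₁ = 1469/59.
Back-substitute into (2): p₂ = (309 + 3×1469/59) / 11 = 2058/59.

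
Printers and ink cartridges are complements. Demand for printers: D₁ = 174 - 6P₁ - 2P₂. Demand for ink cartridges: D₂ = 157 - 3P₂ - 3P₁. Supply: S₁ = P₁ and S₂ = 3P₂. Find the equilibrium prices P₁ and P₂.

Market 1: 174 - 6P₁ - 2P₂ = P₁ → 7P₁ + 2P₂ = 174.
Market 2: 6P₂ + 3P₁ = 157.
Eliminating P₂: 6×(1) − 2×(2) gives 36P₁ = 730, so P₁ = 365/18.
Back-substitute into (2): P₂ = (157 − 3×365/18) / 6 = 577/36.

P₁ = 365/18, P₂ = 577/36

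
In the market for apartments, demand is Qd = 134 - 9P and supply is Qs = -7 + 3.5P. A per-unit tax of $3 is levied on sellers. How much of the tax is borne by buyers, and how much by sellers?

Pre-tax equilibrium: P* = 11.28, Q* = 32.48.
Tax on sellers shifts supply to Qs = -7 + 3.5(P − 3) = -17.5 + 3.5P.
134 - 9P = -17.5 + 3.5P gives buyer price Pb = 12.12; sellers receive Ps = 12.12 − 3 = 9.12.
New quantity: Q = 134 − 9(12.12) = 24.92.
Buyer burden = 12.12 − 11.28 = 0.84; seller burden = 11.28 − 9.12 = 2.16.

Buyers bear $0.84, sellers bear $2.16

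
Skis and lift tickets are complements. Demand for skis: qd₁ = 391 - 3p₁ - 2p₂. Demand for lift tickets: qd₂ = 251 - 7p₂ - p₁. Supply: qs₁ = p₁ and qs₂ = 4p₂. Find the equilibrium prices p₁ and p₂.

p₁ = 3799/42, p₂ = 613/42

Market 1: 391 - 3p₁ - 2p₂ = p₁ → 4p₁ + 2p₂ = 391.
Market 2: 11p₂ + p₁ = 251.
Eliminating p₂: 11×(1) − 2×(2) gives 42p₁ = 3799, so p₁ = 3799/42.
Back-substitute into (2): p₂ = (251 − 1×3799/42) / 11 = 613/42.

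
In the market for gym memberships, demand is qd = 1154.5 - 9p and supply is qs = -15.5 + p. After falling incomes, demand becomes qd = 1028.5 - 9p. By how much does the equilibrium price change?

Original equilibrium: p* = 117, q* = 101.5.
New equilibrium: 1028.5 - 9p = -15.5 + p, so 1044 = 10p and p' = 104.4; q' = 1028.5 − 9(104.4) = 88.9.
Change in price: 104.4 − 117 = -12.6.

Δp = -12.6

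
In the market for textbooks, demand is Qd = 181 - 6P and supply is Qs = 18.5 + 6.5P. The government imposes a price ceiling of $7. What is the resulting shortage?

Equilibrium price would be P* = 13, so the ceiling at 7 binds.
At P = 7: Qd = 181 − 6(7) = 139, Qs = 18.5 + 6.5(7) = 64.
Shortage = 139 − 64 = 75.

Shortage = 75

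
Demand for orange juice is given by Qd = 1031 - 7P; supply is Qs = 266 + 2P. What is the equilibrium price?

Set Qd = Qs: 1031 - 7P = 266 + 2P.
765 = 9P, so P* = 85.
Q* = 1031 − 7(85) = 436.

P* = 85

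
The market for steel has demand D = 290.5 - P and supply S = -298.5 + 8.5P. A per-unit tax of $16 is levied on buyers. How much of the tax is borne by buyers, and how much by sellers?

Buyers bear 272/19, sellers bear 32/19

Pre-tax equilibrium: P* = 62, Q* = 228.5.
Tax on buyers shifts demand to D = 290.5 − 1(P + 16) = 274.5 - P.
274.5 - P = -298.5 + 8.5P gives seller price Ps = 1146/19; buyers pay Pb = 1146/19 + 16 = 1450/19.
New quantity: Q = 290.5 − 1(1450/19) = 8139/38.
Buyer burden = 1450/19 − 62 = 272/19; seller burden = 62 − 1146/19 = 32/19.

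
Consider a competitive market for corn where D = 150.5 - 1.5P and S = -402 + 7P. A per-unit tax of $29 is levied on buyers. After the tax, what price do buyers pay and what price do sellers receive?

Buyers pay 1511/17, sellers receive 1018/17

Pre-tax equilibrium: P* = 65, Q* = 53.
Tax on buyers shifts demand to D = 150.5 − 1.5(P + 29) = 107 - 1.5P.
107 - 1.5P = -402 + 7P gives seller price Ps = 1018/17; buyers pay Pb = 1018/17 + 29 = 1511/17.
New quantity: Q = 150.5 − 1.5(1511/17) = 292/17.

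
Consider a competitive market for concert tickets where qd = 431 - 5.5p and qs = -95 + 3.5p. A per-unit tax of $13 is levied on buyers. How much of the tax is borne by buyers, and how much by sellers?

Pre-tax equilibrium: p* = 526/9, q* = 986/9.
Tax on buyers shifts demand to qd = 431 − 5.5(p + 13) = 359.5 - 5.5p.
359.5 - 5.5p = -95 + 3.5p gives seller price ps = 50.5; buyers pay pb = 50.5 + 13 = 63.5.
New quantity: q = 431 − 5.5(63.5) = 81.75.
Buyer burden = 63.5 − 526/9 = 91/18; seller burden = 526/9 − 50.5 = 143/18.

Buyers bear 91/18, sellers bear 143/18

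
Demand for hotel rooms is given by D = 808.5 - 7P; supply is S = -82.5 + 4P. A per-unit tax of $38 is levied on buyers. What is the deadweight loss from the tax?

Deadweight loss = 20216/11

Pre-tax equilibrium: P* = 81, Q* = 241.5.
Tax on buyers shifts demand to D = 808.5 − 7(P + 38) = 542.5 - 7P.
542.5 - 7P = -82.5 + 4P gives seller price Ps = 625/11; buyers pay Pb = 625/11 + 38 = 1043/11.
New quantity: Q = 808.5 − 7(1043/11) = 3185/22.
DWL = ½ × 38 × (241.5 − 3185/22) = 20216/11.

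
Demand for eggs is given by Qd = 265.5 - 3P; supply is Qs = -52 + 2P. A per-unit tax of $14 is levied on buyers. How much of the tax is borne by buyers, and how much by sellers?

Pre-tax equilibrium: P* = 63.5, Q* = 75.
Tax on buyers shifts demand to Qd = 265.5 − 3(P + 14) = 223.5 - 3P.
223.5 - 3P = -52 + 2P gives seller price Ps = 55.1; buyers pay Pb = 55.1 + 14 = 69.1.
New quantity: Q = 265.5 − 3(69.1) = 58.2.
Buyer burden = 69.1 − 63.5 = 5.6; seller burden = 63.5 − 55.1 = 8.4.

Buyers bear $5.6, sellers bear $8.4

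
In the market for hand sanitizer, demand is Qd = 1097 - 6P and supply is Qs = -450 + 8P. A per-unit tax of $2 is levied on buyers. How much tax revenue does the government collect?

Tax revenue = 5980/7

Pre-tax equilibrium: P* = 110.5, Q* = 434.
Tax on buyers shifts demand to Qd = 1097 − 6(P + 2) = 1085 - 6P.
1085 - 6P = -450 + 8P gives seller price Ps = 1535/14; buyers pay Pb = 1535/14 + 2 = 1563/14.
New quantity: Q = 1097 − 6(1563/14) = 2990/7.
Revenue = 2 × 2990/7 = 5980/7.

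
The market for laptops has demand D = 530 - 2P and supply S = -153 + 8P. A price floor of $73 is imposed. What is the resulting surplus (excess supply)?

Equilibrium price would be P* = 68.3, so the floor at 73 binds.
At P = 73: D = 384, S = 431.
Surplus = 431 − 384 = 47.

Surplus = 47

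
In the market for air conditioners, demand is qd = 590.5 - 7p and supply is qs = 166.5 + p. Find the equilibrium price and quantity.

p* = 53, q* = 219.5

Set qd = qs: 590.5 - 7p = 166.5 + p.
424 = 8p, so p* = 53.
q* = 590.5 − 7(53) = 219.5.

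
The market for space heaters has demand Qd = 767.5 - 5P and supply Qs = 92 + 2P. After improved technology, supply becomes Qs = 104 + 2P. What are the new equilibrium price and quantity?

P' = 1327/14, Q' = 2055/7

Original equilibrium: P* = 96.5, Q* = 285.
New equilibrium: 767.5 - 5P = 104 + 2P, so 663.5 = 7P and P' = 1327/14; Q' = 767.5 − 5(1327/14) = 2055/7.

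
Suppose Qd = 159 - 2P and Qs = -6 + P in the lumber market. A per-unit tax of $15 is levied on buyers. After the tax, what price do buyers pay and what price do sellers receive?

Pre-tax equilibrium: P* = 55, Q* = 49.
Tax on buyers shifts demand to Qd = 159 − 2(P + 15) = 129 - 2P.
129 - 2P = -6 + P gives seller price Ps = 45; buyers pay Pb = 45 + 15 = 60.
New quantity: Q = 159 − 2(60) = 39.

Buyers pay $60, sellers receive $45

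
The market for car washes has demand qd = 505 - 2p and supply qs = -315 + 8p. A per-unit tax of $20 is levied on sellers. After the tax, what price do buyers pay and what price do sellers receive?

Buyers pay $98, sellers receive $78

Pre-tax equilibrium: p* = 82, q* = 341.
Tax on sellers shifts supply to qs = -315 + 8(p − 20) = -475 + 8p.
505 - 2p = -475 + 8p gives buyer price pb = 98; sellers receive ps = 98 − 20 = 78.
New quantity: q = 505 − 2(98) = 309.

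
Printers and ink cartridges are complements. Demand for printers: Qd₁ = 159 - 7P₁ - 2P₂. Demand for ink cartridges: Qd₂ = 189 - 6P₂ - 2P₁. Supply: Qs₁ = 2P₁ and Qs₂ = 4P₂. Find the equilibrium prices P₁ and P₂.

Market 1: 159 - 7P₁ - 2P₂ = 2P₁ → 9P₁ + 2P₂ = 159.
Market 2: 10P₂ + 2P₁ = 189.
Eliminating P₂: 10×(1) − 2×(2) gives 86P₁ = 1212, so P₁ = 606/43.
Back-substitute into (2): P₂ = (189 − 2×606/43) / 10 = 1383/86.

P₁ = 606/43, P₂ = 1383/86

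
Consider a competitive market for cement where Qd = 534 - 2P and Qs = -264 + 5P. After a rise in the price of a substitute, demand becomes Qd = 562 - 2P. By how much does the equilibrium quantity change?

ΔQ = 20

Original equilibrium: P* = 114, Q* = 306.
New equilibrium: 562 - 2P = -264 + 5P, so 826 = 7P and P' = 118; Q' = 562 − 2(118) = 326.
Change in quantity: 326 − 306 = 20.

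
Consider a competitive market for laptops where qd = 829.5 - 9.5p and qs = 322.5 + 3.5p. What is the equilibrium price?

p* = 39

Set qd = qs: 829.5 - 9.5p = 322.5 + 3.5p.
507 = 13p, so p* = 39.
q* = 829.5 − 9.5(39) = 459.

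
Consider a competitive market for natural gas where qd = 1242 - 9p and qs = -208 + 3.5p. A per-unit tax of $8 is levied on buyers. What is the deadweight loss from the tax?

Deadweight loss = 80.64

Pre-tax equilibrium: p* = 116, q* = 198.
Tax on buyers shifts demand to qd = 1242 − 9(p + 8) = 1170 - 9p.
1170 - 9p = -208 + 3.5p gives seller price ps = 110.24; buyers pay pb = 110.24 + 8 = 118.24.
New quantity: q = 1242 − 9(118.24) = 177.84.
DWL = ½ × 8 × (198 − 177.84) = 80.64.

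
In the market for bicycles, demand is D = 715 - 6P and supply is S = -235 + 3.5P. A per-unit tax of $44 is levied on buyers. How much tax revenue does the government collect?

Tax revenue = 14828/19

Pre-tax equilibrium: P* = 100, Q* = 115.
Tax on buyers shifts demand to D = 715 − 6(P + 44) = 451 - 6P.
451 - 6P = -235 + 3.5P gives seller price Ps = 1372/19; buyers pay Pb = 1372/19 + 44 = 2208/19.
New quantity: Q = 715 − 6(2208/19) = 337/19.
Revenue = 44 × 337/19 = 14828/19.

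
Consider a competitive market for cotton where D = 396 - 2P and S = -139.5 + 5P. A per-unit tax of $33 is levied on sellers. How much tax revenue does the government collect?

Pre-tax equilibrium: P* = 76.5, Q* = 243.
Tax on sellers shifts supply to S = -139.5 + 5(P − 33) = -304.5 + 5P.
396 - 2P = -304.5 + 5P gives buyer price Pb = 1401/14; sellers receive Ps = 1401/14 − 33 = 939/14.
New quantity: Q = 396 − 2(1401/14) = 1371/7.
Revenue = 33 × 1371/7 = 45243/7.

Tax revenue = 45243/7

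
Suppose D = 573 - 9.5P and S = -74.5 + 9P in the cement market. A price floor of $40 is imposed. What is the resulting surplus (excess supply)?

Equilibrium price would be P* = 35, so the floor at 40 binds.
At P = 40: D = 193, S = 285.5.
Surplus = 285.5 − 193 = 92.5.

Surplus = 92.5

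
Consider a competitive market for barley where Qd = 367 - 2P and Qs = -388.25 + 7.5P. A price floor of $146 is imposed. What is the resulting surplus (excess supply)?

Surplus = 631.75

Equilibrium price would be P* = 79.5, so the floor at 146 binds.
At P = 146: Qd = 75, Qs = 706.75.
Surplus = 706.75 − 75 = 631.75.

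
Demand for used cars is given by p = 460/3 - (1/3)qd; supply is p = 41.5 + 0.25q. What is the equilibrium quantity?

Set the two price expressions equal: 460/3 - (1/3)q = 41.5 + 0.25q.
671/6 = (7/12)q, so q* = 1342/7.
p* = 460/3 − (1/3)(1342/7) = 626/7.

q* = 1342/7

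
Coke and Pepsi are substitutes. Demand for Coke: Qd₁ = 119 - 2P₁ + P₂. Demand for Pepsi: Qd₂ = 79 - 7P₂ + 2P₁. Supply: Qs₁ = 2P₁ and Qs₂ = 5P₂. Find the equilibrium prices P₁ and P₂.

Market 1: 119 - 2P₁ + P₂ = 2P₁ → 4P₁ - P₂ = 119.
Market 2: 12P₂ - 2P₁ = 79.
Eliminating P₂: 12×(1) + 1×(2) gives 46P₁ = 1507, so P₁ = 1507/46.
Back-substitute into (2): P₂ = (79 + 2×1507/46) / 12 = 277/23.

P₁ = 1507/46, P₂ = 277/23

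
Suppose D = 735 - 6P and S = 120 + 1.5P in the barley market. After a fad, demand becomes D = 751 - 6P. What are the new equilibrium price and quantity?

Original equilibrium: P* = 82, Q* = 243.
New equilibrium: 751 - 6P = 120 + 1.5P, so 631 = 7.5P and P' = 1262/15; Q' = 751 − 6(1262/15) = 246.2.

P' = 1262/15, Q' = 246.2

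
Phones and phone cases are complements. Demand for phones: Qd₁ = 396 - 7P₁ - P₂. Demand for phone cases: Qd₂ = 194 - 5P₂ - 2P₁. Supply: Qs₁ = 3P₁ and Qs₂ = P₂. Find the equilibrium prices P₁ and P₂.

P₁ = 1091/29, P₂ = 574/29

Market 1: 396 - 7P₁ - P₂ = 3P₁ → 10P₁ + P₂ = 396.
Market 2: 6P₂ + 2P₁ = 194.
Eliminating P₂: 6×(1) − 1×(2) gives 58P₁ = 2182, so P₁ = 1091/29.
Back-substitute into (2): P₂ = (194 − 2×1091/29) / 6 = 574/29.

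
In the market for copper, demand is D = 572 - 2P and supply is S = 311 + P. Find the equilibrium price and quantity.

P* = 87, Q* = 398

Set D = S: 572 - 2P = 311 + P.
261 = 3P, so P* = 87.
Q* = 572 − 2(87) = 398.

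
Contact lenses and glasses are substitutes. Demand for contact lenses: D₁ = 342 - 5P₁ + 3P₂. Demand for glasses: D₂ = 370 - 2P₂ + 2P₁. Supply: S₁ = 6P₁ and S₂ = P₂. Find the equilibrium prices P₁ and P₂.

P₁ = 712/9, P₂ = 4754/27

Market 1: 342 - 5P₁ + 3P₂ = 6P₁ → 11P₁ - 3P₂ = 342.
Market 2: 3P₂ - 2P₁ = 370.
Eliminating P₂: 3×(1) + 3×(2) gives 27P₁ = 2136, so P₁ = 712/9.
Back-substitute into (2): P₂ = (370 + 2×712/9) / 3 = 4754/27.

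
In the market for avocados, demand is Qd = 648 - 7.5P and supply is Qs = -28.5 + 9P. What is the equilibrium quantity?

Q* = 340.5

Set Qd = Qs: 648 - 7.5P = -28.5 + 9P.
676.5 = 16.5P, so P* = 41.
Q* = 648 − 7.5(41) = 340.5.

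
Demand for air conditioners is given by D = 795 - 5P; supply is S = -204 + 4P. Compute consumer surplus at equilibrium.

Equilibrium: 795 - 5P = -204 + 4P gives P* = 111, Q* = 240.
Demand choke price (D = 0): P = 159.
CS = ½(159 − 111)(240) = 5760.

Consumer surplus = 5760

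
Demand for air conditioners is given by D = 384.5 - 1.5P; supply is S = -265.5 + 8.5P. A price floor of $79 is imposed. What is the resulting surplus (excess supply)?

Surplus = 140

Equilibrium price would be P* = 65, so the floor at 79 binds.
At P = 79: D = 266, S = 406.
Surplus = 406 − 266 = 140.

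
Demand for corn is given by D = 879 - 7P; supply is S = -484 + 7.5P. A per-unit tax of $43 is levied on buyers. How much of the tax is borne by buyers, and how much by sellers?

Pre-tax equilibrium: P* = 94, Q* = 221.
Tax on buyers shifts demand to D = 879 − 7(P + 43) = 578 - 7P.
578 - 7P = -484 + 7.5P gives seller price Ps = 2124/29; buyers pay Pb = 2124/29 + 43 = 3371/29.
New quantity: Q = 879 − 7(3371/29) = 1894/29.
Buyer burden = 3371/29 − 94 = 645/29; seller burden = 94 − 2124/29 = 602/29.

Buyers bear 645/29, sellers bear 602/29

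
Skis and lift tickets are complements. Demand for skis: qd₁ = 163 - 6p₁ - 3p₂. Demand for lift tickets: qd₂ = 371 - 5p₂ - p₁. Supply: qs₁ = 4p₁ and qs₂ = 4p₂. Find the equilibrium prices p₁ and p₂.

Market 1: 163 - 6p₁ - 3p₂ = 4p₁ → 10p₁ + 3p₂ = 163.
Market 2: 9p₂ + p₁ = 371.
Eliminating p₂: 9×(1) − 3×(2) gives 87p₁ = 354, so p₁ = 118/29.
Back-substitute into (2): p₂ = (371 − 1×118/29) / 9 = 3547/87.

p₁ = 118/29, p₂ = 3547/87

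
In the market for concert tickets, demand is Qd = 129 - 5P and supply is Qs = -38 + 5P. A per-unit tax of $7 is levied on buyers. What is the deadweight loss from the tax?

Deadweight loss = 61.25

Pre-tax equilibrium: P* = 16.7, Q* = 45.5.
Tax on buyers shifts demand to Qd = 129 − 5(P + 7) = 94 - 5P.
94 - 5P = -38 + 5P gives seller price Ps = 13.2; buyers pay Pb = 13.2 + 7 = 20.2.
New quantity: Q = 129 − 5(20.2) = 28.
DWL = ½ × 7 × (45.5 − 28) = 61.25.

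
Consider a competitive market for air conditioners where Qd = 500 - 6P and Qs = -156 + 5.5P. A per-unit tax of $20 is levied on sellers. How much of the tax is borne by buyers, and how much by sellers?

Buyers bear 220/23, sellers bear 240/23

Pre-tax equilibrium: P* = 1312/23, Q* = 3628/23.
Tax on sellers shifts supply to Qs = -156 + 5.5(P − 20) = -266 + 5.5P.
500 - 6P = -266 + 5.5P gives buyer price Pb = 1532/23; sellers receive Ps = 1532/23 − 20 = 1072/23.
New quantity: Q = 500 − 6(1532/23) = 2308/23.
Buyer burden = 1532/23 − 1312/23 = 220/23; seller burden = 1312/23 − 1072/23 = 240/23.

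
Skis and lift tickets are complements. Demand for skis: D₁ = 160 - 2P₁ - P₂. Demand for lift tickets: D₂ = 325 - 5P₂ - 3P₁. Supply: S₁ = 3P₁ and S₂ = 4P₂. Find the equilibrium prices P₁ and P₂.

Market 1: 160 - 2P₁ - P₂ = 3P₁ → 5P₁ + P₂ = 160.
Market 2: 9P₂ + 3P₁ = 325.
Eliminating P₂: 9×(1) − 1×(2) gives 42P₁ = 1115, so P₁ = 1115/42.
Back-substitute into (2): P₂ = (325 − 3×1115/42) / 9 = 1145/42.

P₁ = 1115/42, P₂ = 1145/42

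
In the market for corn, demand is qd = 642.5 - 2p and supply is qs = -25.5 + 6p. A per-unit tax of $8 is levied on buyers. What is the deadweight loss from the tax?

Pre-tax equilibrium: p* = 83.5, q* = 475.5.
Tax on buyers shifts demand to qd = 642.5 − 2(p + 8) = 626.5 - 2p.
626.5 - 2p = -25.5 + 6p gives seller price ps = 81.5; buyers pay pb = 81.5 + 8 = 89.5.
New quantity: q = 642.5 − 2(89.5) = 463.5.
DWL = ½ × 8 × (475.5 − 463.5) = 48.

Deadweight loss = 48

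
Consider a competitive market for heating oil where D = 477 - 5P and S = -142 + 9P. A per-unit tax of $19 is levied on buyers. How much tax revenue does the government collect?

Pre-tax equilibrium: P* = 619/14, Q* = 3583/14.
Tax on buyers shifts demand to D = 477 − 5(P + 19) = 382 - 5P.
382 - 5P = -142 + 9P gives seller price Ps = 262/7; buyers pay Pb = 262/7 + 19 = 395/7.
New quantity: Q = 477 − 5(395/7) = 1364/7.
Revenue = 19 × 1364/7 = 25916/7.

Tax revenue = 25916/7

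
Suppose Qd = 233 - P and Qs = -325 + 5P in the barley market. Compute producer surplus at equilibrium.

Producer surplus = 1960

Equilibrium: 233 - P = -325 + 5P gives P* = 93, Q* = 140.
Supply starts at P = 65 (where Qs = 0).
PS = ½(93 − 65)(140) = 1960.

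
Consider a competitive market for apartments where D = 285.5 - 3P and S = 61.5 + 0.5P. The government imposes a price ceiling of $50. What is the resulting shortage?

Shortage = 49

Equilibrium price would be P* = 64, so the ceiling at 50 binds.
At P = 50: D = 285.5 − 3(50) = 135.5, S = 61.5 + 0.5(50) = 86.5.
Shortage = 135.5 − 86.5 = 49.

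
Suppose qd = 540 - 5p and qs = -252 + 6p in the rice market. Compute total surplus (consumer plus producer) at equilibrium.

Equilibrium: 540 - 5p = -252 + 6p gives p* = 72, q* = 180.
Demand choke price: p = 108; supply starts at p = 42.
CS = ½(108 − 72)(180) = 3240; PS = ½(72 − 42)(180) = 2700.

Total surplus = 5940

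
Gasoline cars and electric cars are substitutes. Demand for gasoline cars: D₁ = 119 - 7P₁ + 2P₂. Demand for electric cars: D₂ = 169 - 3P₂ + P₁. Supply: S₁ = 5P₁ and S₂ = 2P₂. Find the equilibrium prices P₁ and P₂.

P₁ = 933/58, P₂ = 2147/58

Market 1: 119 - 7P₁ + 2P₂ = 5P₁ → 12P₁ - 2P₂ = 119.
Market 2: 5P₂ - P₁ = 169.
Eliminating P₂: 5×(1) + 2×(2) gives 58P₁ = 933, so P₁ = 933/58.
Back-substitute into (2): P₂ = (169 + 1×933/58) / 5 = 2147/58.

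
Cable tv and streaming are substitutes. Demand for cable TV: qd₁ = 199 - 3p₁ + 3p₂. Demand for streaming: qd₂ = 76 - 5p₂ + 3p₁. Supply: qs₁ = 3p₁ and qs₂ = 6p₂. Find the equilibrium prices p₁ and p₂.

p₁ = 2417/57, p₂ = 351/19

Market 1: 199 - 3p₁ + 3p₂ = 3p₁ → 6p₁ - 3p₂ = 199.
Market 2: 11p₂ - 3p₁ = 76.
Eliminating p₂: 11×(1) + 3×(2) gives 57p₁ = 2417, so p₁ = 2417/57.
Back-substitute into (2): p₂ = (76 + 3×2417/57) / 11 = 351/19.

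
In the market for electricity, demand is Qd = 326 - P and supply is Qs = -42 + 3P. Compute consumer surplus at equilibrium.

Equilibrium: 326 - P = -42 + 3P gives P* = 92, Q* = 234.
Demand choke price (Qd = 0): P = 326.
CS = ½(326 − 92)(234) = 27378.

Consumer surplus = 27378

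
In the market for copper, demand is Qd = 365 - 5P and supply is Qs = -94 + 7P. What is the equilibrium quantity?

Q* = 173.75

Set Qd = Qs: 365 - 5P = -94 + 7P.
459 = 12P, so P* = 38.25.
Q* = 365 − 5(38.25) = 173.75.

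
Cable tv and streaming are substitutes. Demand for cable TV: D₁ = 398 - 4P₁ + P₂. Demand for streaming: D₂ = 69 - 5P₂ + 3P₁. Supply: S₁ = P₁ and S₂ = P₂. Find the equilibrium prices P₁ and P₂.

P₁ = 91, P₂ = 57

Market 1: 398 - 4P₁ + P₂ = P₁ → 5P₁ - P₂ = 398.
Market 2: 6P₂ - 3P₁ = 69.
Eliminating P₂: 6×(1) + 1×(2) gives 27P₁ = 2457, so P₁ = 91.
Back-substitute into (2): P₂ = (69 + 3×91) / 6 = 57.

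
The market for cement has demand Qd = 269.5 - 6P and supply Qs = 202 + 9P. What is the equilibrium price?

P* = 4.5

Set Qd = Qs: 269.5 - 6P = 202 + 9P.
67.5 = 15P, so P* = 4.5.
Q* = 269.5 − 6(4.5) = 242.5.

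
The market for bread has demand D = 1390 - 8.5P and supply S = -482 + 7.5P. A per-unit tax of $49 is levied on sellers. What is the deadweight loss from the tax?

Pre-tax equilibrium: P* = 117, Q* = 395.5.
Tax on sellers shifts supply to S = -482 + 7.5(P − 49) = -849.5 + 7.5P.
1390 - 8.5P = -849.5 + 7.5P gives buyer price Pb = 139.96875; sellers receive Ps = 139.96875 − 49 = 90.96875.
New quantity: Q = 1390 − 8.5(139.96875) = 200.265625.
DWL = ½ × 49 × (395.5 − 200.265625) = 4783.2421875.

Deadweight loss = 4783.2421875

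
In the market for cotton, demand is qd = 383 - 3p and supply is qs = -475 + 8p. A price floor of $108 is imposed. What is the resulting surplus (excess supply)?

Surplus = 330

Equilibrium price would be p* = 78, so the floor at 108 binds.
At p = 108: qd = 59, qs = 389.
Surplus = 389 − 59 = 330.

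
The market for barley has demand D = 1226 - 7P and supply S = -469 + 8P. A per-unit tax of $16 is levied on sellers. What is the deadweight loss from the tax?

Deadweight loss = 7168/15

Pre-tax equilibrium: P* = 113, Q* = 435.
Tax on sellers shifts supply to S = -469 + 8(P − 16) = -597 + 8P.
1226 - 7P = -597 + 8P gives buyer price Pb = 1823/15; sellers receive Ps = 1823/15 − 16 = 1583/15.
New quantity: Q = 1226 − 7(1823/15) = 5629/15.
DWL = ½ × 16 × (435 − 5629/15) = 7168/15.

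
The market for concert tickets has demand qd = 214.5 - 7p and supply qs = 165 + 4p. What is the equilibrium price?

Set qd = qs: 214.5 - 7p = 165 + 4p.
49.5 = 11p, so p* = 4.5.
q* = 214.5 − 7(4.5) = 183.

p* = 4.5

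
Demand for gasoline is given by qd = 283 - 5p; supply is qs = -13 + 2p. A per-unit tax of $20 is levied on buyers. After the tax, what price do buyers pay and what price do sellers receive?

Pre-tax equilibrium: p* = 296/7, q* = 501/7.
Tax on buyers shifts demand to qd = 283 − 5(p + 20) = 183 - 5p.
183 - 5p = -13 + 2p gives seller price ps = 28; buyers pay pb = 28 + 20 = 48.
New quantity: q = 283 − 5(48) = 43.

Buyers pay $48, sellers receive $28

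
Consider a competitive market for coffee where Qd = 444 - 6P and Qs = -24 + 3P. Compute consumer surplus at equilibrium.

Equilibrium: 444 - 6P = -24 + 3P gives P* = 52, Q* = 132.
Demand choke price (Qd = 0): P = 74.
CS = ½(74 − 52)(132) = 1452.

Consumer surplus = 1452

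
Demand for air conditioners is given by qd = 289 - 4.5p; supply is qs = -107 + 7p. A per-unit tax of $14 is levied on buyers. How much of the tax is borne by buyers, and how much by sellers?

Buyers bear 196/23, sellers bear 126/23

Pre-tax equilibrium: p* = 792/23, q* = 3083/23.
Tax on buyers shifts demand to qd = 289 − 4.5(p + 14) = 226 - 4.5p.
226 - 4.5p = -107 + 7p gives seller price ps = 666/23; buyers pay pb = 666/23 + 14 = 988/23.
New quantity: q = 289 − 4.5(988/23) = 2201/23.
Buyer burden = 988/23 − 792/23 = 196/23; seller burden = 792/23 − 666/23 = 126/23.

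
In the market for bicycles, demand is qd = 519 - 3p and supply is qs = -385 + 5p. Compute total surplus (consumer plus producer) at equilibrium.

Total surplus = 8640

Equilibrium: 519 - 3p = -385 + 5p gives p* = 113, q* = 180.
Demand choke price: p = 173; supply starts at p = 77.
CS = ½(173 − 113)(180) = 5400; PS = ½(113 − 77)(180) = 3240.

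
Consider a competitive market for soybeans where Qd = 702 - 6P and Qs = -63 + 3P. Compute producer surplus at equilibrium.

Equilibrium: 702 - 6P = -63 + 3P gives P* = 85, Q* = 192.
Supply starts at P = 21 (where Qs = 0).
PS = ½(85 − 21)(192) = 6144.

Producer surplus = 6144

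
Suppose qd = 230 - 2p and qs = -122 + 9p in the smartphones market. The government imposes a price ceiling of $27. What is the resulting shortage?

Shortage = 55

Equilibrium price would be p* = 32, so the ceiling at 27 binds.
At p = 27: qd = 230 − 2(27) = 176, qs = -122 + 9(27) = 121.
Shortage = 176 − 121 = 55.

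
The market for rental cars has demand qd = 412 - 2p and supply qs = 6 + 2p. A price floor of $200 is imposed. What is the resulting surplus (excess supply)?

Equilibrium price would be p* = 101.5, so the floor at 200 binds.
At p = 200: qd = 12, qs = 406.
Surplus = 406 − 12 = 394.

Surplus = 394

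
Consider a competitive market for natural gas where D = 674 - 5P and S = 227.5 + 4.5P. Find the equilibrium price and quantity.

Set D = S: 674 - 5P = 227.5 + 4.5P.
446.5 = 9.5P, so P* = 47.
Q* = 674 − 5(47) = 439.

P* = 47, Q* = 439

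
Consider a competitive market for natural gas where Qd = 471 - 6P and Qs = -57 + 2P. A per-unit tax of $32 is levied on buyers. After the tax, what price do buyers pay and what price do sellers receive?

Pre-tax equilibrium: P* = 66, Q* = 75.
Tax on buyers shifts demand to Qd = 471 − 6(P + 32) = 279 - 6P.
279 - 6P = -57 + 2P gives seller price Ps = 42; buyers pay Pb = 42 + 32 = 74.
New quantity: Q = 471 − 6(74) = 27.

Buyers pay $74, sellers receive $42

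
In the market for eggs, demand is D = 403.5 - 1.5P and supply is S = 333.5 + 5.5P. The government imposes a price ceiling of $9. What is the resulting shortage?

Shortage = 7

Equilibrium price would be P* = 10, so the ceiling at 9 binds.
At P = 9: D = 403.5 − 1.5(9) = 390, S = 333.5 + 5.5(9) = 383.
Shortage = 390 − 383 = 7.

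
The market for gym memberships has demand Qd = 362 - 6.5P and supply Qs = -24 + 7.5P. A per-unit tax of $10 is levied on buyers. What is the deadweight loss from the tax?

Pre-tax equilibrium: P* = 193/7, Q* = 2559/14.
Tax on buyers shifts demand to Qd = 362 − 6.5(P + 10) = 297 - 6.5P.
297 - 6.5P = -24 + 7.5P gives seller price Ps = 321/14; buyers pay Pb = 321/14 + 10 = 461/14.
New quantity: Q = 362 − 6.5(461/14) = 4143/28.
DWL = ½ × 10 × (2559/14 − 4143/28) = 4875/28.

Deadweight loss = 4875/28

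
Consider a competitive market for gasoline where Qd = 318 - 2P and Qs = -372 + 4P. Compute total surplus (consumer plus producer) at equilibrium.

Total surplus = 2904

Equilibrium: 318 - 2P = -372 + 4P gives P* = 115, Q* = 88.
Demand choke price: P = 159; supply starts at P = 93.
CS = ½(159 − 115)(88) = 1936; PS = ½(115 − 93)(88) = 968.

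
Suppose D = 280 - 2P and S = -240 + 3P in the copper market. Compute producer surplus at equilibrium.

Producer surplus = 864

Equilibrium: 280 - 2P = -240 + 3P gives P* = 104, Q* = 72.
Supply starts at P = 80 (where S = 0).
PS = ½(104 − 80)(72) = 864.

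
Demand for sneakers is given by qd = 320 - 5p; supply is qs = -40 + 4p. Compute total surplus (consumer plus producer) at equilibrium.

Total surplus = 3240

Equilibrium: 320 - 5p = -40 + 4p gives p* = 40, q* = 120.
Demand choke price: p = 64; supply starts at p = 10.
CS = ½(64 − 40)(120) = 1440; PS = ½(40 − 10)(120) = 1800.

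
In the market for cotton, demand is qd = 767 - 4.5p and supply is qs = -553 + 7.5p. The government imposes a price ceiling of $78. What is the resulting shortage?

Equilibrium price would be p* = 110, so the ceiling at 78 binds.
At p = 78: qd = 767 − 4.5(78) = 416, qs = -553 + 7.5(78) = 32.
Shortage = 416 − 32 = 384.

Shortage = 384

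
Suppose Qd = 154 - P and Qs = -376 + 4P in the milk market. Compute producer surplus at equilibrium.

Producer surplus = 288

Equilibrium: 154 - P = -376 + 4P gives P* = 106, Q* = 48.
Supply starts at P = 94 (where Qs = 0).
PS = ½(106 − 94)(48) = 288.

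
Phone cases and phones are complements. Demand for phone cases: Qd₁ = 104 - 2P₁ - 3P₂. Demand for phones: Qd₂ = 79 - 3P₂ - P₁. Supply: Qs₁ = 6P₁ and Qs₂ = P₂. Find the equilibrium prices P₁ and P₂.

Market 1: 104 - 2P₁ - 3P₂ = 6P₁ → 8P₁ + 3P₂ = 104.
Market 2: 4P₂ + P₁ = 79.
Eliminating P₂: 4×(1) − 3×(2) gives 29P₁ = 179, so P₁ = 179/29.
Back-substitute into (2): P₂ = (79 − 1×179/29) / 4 = 528/29.

P₁ = 179/29, P₂ = 528/29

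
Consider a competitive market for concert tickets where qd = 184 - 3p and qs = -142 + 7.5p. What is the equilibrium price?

p* = 652/21

Set qd = qs: 184 - 3p = -142 + 7.5p.
326 = 10.5p, so p* = 652/21.
q* = 184 − 3(652/21) = 636/7.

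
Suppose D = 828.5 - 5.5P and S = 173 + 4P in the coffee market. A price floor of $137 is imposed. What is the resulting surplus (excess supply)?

Surplus = 646

Equilibrium price would be P* = 69, so the floor at 137 binds.
At P = 137: D = 75, S = 721.
Surplus = 721 − 75 = 646.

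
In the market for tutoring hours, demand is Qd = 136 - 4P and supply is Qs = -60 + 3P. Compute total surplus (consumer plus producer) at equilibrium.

Equilibrium: 136 - 4P = -60 + 3P gives P* = 28, Q* = 24.
Demand choke price: P = 34; supply starts at P = 20.
CS = ½(34 − 28)(24) = 72; PS = ½(28 − 20)(24) = 96.

Total surplus = 168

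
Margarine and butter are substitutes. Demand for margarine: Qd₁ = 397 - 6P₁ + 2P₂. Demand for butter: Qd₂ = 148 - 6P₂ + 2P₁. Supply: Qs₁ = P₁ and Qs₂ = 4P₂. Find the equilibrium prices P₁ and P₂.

Market 1: 397 - 6P₁ + 2P₂ = P₁ → 7P₁ - 2P₂ = 397.
Market 2: 10P₂ - 2P₁ = 148.
Eliminating P₂: 10×(1) + 2×(2) gives 66P₁ = 4266, so P₁ = 711/11.
Back-substitute into (2): P₂ = (148 + 2×711/11) / 10 = 305/11.

P₁ = 711/11, P₂ = 305/11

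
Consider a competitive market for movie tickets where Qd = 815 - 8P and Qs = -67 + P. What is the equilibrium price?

P* = 98

Set Qd = Qs: 815 - 8P = -67 + P.
882 = 9P, so P* = 98.
Q* = 815 − 8(98) = 31.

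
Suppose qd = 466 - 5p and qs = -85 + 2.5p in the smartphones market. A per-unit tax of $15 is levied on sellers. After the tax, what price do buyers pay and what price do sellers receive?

Buyers pay 1177/15, sellers receive 952/15

Pre-tax equilibrium: p* = 1102/15, q* = 296/3.
Tax on sellers shifts supply to qs = -85 + 2.5(p − 15) = -122.5 + 2.5p.
466 - 5p = -122.5 + 2.5p gives buyer price pb = 1177/15; sellers receive ps = 1177/15 − 15 = 952/15.
New quantity: q = 466 − 5(1177/15) = 221/3.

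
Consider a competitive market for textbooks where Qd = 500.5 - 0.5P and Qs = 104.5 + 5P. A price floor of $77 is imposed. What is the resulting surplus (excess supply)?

Equilibrium price would be P* = 72, so the floor at 77 binds.
At P = 77: Qd = 462, Qs = 489.5.
Surplus = 489.5 − 462 = 27.5.

Surplus = 27.5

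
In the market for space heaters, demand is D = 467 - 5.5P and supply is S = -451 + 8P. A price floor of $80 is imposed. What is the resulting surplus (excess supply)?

Equilibrium price would be P* = 68, so the floor at 80 binds.
At P = 80: D = 27, S = 189.
Surplus = 189 − 27 = 162.

Surplus = 162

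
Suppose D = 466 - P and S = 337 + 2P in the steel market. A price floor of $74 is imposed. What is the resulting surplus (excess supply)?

Surplus = 93

Equilibrium price would be P* = 43, so the floor at 74 binds.
At P = 74: D = 392, S = 485.
Surplus = 485 − 392 = 93.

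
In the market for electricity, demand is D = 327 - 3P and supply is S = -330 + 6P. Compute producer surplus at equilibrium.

Producer surplus = 972

Equilibrium: 327 - 3P = -330 + 6P gives P* = 73, Q* = 108.
Supply starts at P = 55 (where S = 0).
PS = ½(73 − 55)(108) = 972.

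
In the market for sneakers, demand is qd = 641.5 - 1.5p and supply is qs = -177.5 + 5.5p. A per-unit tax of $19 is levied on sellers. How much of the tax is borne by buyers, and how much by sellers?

Buyers bear 209/14, sellers bear 57/14

Pre-tax equilibrium: p* = 117, q* = 466.
Tax on sellers shifts supply to qs = -177.5 + 5.5(p − 19) = -282 + 5.5p.
641.5 - 1.5p = -282 + 5.5p gives buyer price pb = 1847/14; sellers receive ps = 1847/14 − 19 = 1581/14.
New quantity: q = 641.5 − 1.5(1847/14) = 12421/28.
Buyer burden = 1847/14 − 117 = 209/14; seller burden = 117 − 1581/14 = 57/14.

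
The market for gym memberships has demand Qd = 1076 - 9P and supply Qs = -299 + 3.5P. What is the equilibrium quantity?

Set Qd = Qs: 1076 - 9P = -299 + 3.5P.
1375 = 12.5P, so P* = 110.
Q* = 1076 − 9(110) = 86.

Q* = 86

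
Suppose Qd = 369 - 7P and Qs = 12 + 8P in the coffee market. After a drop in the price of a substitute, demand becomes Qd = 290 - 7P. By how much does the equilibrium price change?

ΔP = -79/15

Original equilibrium: P* = 23.8, Q* = 202.4.
New equilibrium: 290 - 7P = 12 + 8P, so 278 = 15P and P' = 278/15; Q' = 290 − 7(278/15) = 2404/15.
Change in price: 278/15 − 23.8 = -79/15.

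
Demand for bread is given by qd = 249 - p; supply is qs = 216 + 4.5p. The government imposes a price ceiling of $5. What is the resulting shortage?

Shortage = 5.5

Equilibrium price would be p* = 6, so the ceiling at 5 binds.
At p = 5: qd = 249 − 1(5) = 244, qs = 216 + 4.5(5) = 238.5.
Shortage = 244 − 238.5 = 5.5.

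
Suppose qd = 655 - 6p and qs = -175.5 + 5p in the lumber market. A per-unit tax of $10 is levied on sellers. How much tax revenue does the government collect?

Tax revenue = 19220/11

Pre-tax equilibrium: p* = 75.5, q* = 202.
Tax on sellers shifts supply to qs = -175.5 + 5(p − 10) = -225.5 + 5p.
655 - 6p = -225.5 + 5p gives buyer price pb = 1761/22; sellers receive ps = 1761/22 − 10 = 1541/22.
New quantity: q = 655 − 6(1761/22) = 1922/11.
Revenue = 10 × 1922/11 = 19220/11.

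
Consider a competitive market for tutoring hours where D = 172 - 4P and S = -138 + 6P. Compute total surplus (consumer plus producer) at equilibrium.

Total surplus = 480

Equilibrium: 172 - 4P = -138 + 6P gives P* = 31, Q* = 48.
Demand choke price: P = 43; supply starts at P = 23.
CS = ½(43 − 31)(48) = 288; PS = ½(31 − 23)(48) = 192.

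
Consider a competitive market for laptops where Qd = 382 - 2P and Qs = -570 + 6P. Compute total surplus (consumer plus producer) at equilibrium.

Equilibrium: 382 - 2P = -570 + 6P gives P* = 119, Q* = 144.
Demand choke price: P = 191; supply starts at P = 95.
CS = ½(191 − 119)(144) = 5184; PS = ½(119 − 95)(144) = 1728.

Total surplus = 6912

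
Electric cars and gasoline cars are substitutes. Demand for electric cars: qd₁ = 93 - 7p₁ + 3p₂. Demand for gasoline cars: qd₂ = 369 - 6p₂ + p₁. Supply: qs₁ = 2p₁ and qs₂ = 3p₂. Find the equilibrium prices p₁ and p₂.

Market 1: 93 - 7p₁ + 3p₂ = 2p₁ → 9p₁ - 3p₂ = 93.
Market 2: 9p₂ - p₁ = 369.
Eliminating p₂: 9×(1) + 3×(2) gives 78p₁ = 1944, so p₁ = 324/13.
Back-substitute into (2): p₂ = (369 + 1×324/13) / 9 = 569/13.

p₁ = 324/13, p₂ = 569/13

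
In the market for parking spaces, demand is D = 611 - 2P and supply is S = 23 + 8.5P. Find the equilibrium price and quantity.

P* = 56, Q* = 499

Set D = S: 611 - 2P = 23 + 8.5P.
588 = 10.5P, so P* = 56.
Q* = 611 − 2(56) = 499.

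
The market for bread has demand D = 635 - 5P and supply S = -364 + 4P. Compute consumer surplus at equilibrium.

Consumer surplus = 640

Equilibrium: 635 - 5P = -364 + 4P gives P* = 111, Q* = 80.
Demand choke price (D = 0): P = 127.
CS = ½(127 − 111)(80) = 640.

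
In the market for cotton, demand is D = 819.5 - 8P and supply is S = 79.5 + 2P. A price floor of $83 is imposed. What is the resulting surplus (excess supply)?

Surplus = 90

Equilibrium price would be P* = 74, so the floor at 83 binds.
At P = 83: D = 155.5, S = 245.5.
Surplus = 245.5 − 155.5 = 90.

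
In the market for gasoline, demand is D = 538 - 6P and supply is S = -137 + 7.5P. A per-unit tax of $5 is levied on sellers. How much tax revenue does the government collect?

Tax revenue = 3320/3

Pre-tax equilibrium: P* = 50, Q* = 238.
Tax on sellers shifts supply to S = -137 + 7.5(P − 5) = -174.5 + 7.5P.
538 - 6P = -174.5 + 7.5P gives buyer price Pb = 475/9; sellers receive Ps = 475/9 − 5 = 430/9.
New quantity: Q = 538 − 6(475/9) = 664/3.
Revenue = 5 × 664/3 = 3320/3.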